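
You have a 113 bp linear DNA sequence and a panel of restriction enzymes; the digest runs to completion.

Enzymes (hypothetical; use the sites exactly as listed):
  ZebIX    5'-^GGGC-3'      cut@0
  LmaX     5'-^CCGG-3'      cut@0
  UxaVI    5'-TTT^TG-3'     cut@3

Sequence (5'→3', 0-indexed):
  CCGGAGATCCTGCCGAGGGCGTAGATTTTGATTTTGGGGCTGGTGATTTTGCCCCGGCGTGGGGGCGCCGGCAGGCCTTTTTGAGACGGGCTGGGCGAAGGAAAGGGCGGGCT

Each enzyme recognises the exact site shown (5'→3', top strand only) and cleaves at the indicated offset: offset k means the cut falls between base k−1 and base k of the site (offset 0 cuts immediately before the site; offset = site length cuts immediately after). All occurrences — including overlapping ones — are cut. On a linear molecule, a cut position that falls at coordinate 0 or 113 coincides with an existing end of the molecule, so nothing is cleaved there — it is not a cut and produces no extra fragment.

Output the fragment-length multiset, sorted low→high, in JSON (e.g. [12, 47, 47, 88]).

Scan for sites:
  ZebIX (GGGC, off=0): starts [16, 36, 62, 87, 92, 104, 108] → cuts [16, 36, 62, 87, 92, 104, 108]
  LmaX (CCGG, off=0): starts [0, 53, 67] → cuts [53, 67] (position 0 is a terminus of the linear molecule — no cut)
  UxaVI (TTTTG, off=3): starts [25, 31, 46, 78] → cuts [28, 34, 49, 81]

All cut coordinates (distinct, sorted): [16, 28, 34, 36, 49, 53, 62, 67, 81, 87, 92, 104, 108]

Fragment lengths:
  [0,16): 16 bp
  [16,28): 12 bp
  [28,34): 6 bp
  [34,36): 2 bp
  [36,49): 13 bp
  [49,53): 4 bp
  [53,62): 9 bp
  [62,67): 5 bp
  [67,81): 14 bp
  [81,87): 6 bp
  [87,92): 5 bp
  [92,104): 12 bp
  [104,108): 4 bp
  [108,113): 5 bp

[2,4,4,5,5,5,6,6,9,12,12,13,14,16]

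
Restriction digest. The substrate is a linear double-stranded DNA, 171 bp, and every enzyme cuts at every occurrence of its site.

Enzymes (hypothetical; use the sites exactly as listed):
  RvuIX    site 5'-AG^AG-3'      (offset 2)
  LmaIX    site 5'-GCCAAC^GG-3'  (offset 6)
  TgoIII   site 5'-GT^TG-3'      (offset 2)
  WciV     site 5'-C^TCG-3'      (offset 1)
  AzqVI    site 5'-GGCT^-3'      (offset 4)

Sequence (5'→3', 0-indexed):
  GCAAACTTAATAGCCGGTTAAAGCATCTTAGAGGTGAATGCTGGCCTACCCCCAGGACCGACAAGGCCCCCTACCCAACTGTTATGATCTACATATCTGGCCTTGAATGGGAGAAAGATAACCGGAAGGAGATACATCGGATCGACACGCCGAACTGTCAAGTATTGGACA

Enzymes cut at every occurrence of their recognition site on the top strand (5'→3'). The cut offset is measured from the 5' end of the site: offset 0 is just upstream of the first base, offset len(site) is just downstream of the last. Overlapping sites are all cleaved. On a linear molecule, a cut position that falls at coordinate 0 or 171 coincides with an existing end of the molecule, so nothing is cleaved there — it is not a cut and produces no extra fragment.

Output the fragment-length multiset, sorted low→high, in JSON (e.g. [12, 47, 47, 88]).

[31,140]

Site scan:
  RvuIX (AGAG, off=2): starts [29] → cuts [31]
  LmaIX (GCCAACGG, off=6): no sites
  TgoIII (GTTG, off=2): no sites
  WciV (CTCG, off=1): no sites
  AzqVI (GGCT, off=4): no sites

All cut coordinates (distinct, sorted): [31]

Fragment lengths:
  [0,31): 31 bp
  [31,171): 140 bp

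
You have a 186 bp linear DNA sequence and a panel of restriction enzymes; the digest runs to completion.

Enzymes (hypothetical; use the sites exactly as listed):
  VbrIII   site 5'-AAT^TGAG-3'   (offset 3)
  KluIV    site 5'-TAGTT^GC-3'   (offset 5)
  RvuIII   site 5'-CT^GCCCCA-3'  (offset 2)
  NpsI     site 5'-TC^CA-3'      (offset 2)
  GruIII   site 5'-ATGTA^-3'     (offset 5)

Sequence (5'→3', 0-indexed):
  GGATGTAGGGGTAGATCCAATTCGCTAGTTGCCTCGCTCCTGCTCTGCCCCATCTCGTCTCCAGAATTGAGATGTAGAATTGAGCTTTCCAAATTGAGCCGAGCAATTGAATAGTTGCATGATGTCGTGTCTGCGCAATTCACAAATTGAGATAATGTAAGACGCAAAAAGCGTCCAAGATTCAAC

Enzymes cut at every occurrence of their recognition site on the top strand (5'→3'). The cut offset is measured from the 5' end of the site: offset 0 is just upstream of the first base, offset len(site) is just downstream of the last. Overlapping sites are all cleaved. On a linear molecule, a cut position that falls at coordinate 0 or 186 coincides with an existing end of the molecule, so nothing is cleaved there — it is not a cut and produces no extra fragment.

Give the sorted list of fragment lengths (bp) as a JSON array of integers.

[4,5,6,7,9,9,10,11,12,13,15,16,16,22,31]

Per-enzyme occurrences:
  VbrIII (AATTGAG, off=3): starts [64, 77, 91, 144] → cuts [67, 80, 94, 147]
  KluIV (TAGTTGC, off=5): starts [25, 111] → cuts [30, 116]
  RvuIII (CTGCCCCA, off=2): starts [44] → cuts [46]
  NpsI (TCCA, off=2): starts [15, 59, 87, 173] → cuts [17, 61, 89, 175]
  GruIII (ATGTA, off=5): starts [2, 71, 154] → cuts [7, 76, 159]

All cut coordinates (distinct, sorted): [7, 17, 30, 46, 61, 67, 76, 80, 89, 94, 116, 147, 159, 175]

Fragments:
  [0,7): 7 bp
  [7,17): 10 bp
  [17,30): 13 bp
  [30,46): 16 bp
  [46,61): 15 bp
  [61,67): 6 bp
  [67,76): 9 bp
  [76,80): 4 bp
  [80,89): 9 bp
  [89,94): 5 bp
  [94,116): 22 bp
  [116,147): 31 bp
  [147,159): 12 bp
  [159,175): 16 bp
  [175,186): 11 bp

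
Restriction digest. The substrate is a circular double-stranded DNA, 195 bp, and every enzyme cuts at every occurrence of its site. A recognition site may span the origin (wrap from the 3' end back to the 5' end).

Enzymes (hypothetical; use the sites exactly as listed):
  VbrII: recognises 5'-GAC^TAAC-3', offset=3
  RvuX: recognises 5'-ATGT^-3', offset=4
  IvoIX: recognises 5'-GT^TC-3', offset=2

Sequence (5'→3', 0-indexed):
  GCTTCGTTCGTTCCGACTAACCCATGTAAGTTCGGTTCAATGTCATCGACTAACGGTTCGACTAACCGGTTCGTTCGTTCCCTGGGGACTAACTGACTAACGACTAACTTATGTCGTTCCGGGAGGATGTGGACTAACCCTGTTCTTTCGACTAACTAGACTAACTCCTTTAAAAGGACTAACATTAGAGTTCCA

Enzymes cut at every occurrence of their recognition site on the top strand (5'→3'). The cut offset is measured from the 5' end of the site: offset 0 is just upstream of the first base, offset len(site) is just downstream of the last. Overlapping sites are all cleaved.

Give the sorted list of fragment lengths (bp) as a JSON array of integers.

Per-enzyme occurrences:
  VbrII (GACTAAC, off=3): starts [14, 47, 59, 86, 94, 101, 131, 149, 158, 176] → cuts [17, 50, 62, 89, 97, 104, 134, 152, 161, 179]
  RvuX (ATGT, off=4): starts [23, 39, 110, 126] → cuts [27, 43, 114, 130]
  IvoIX (GTTC, off=2): starts [5, 9, 29, 34, 55, 68, 72, 76, 115, 141, 189] → cuts [7, 11, 31, 36, 57, 70, 74, 78, 117, 143, 191]

Pooled cuts: [7, 11, 17, 27, 31, 36, 43, 50, 57, 62, 70, 74, 78, 89, 97, 104, 114, 117, 130, 134, 143, 152, 161, 179, 191]

Fragments:
  7→11: 4 bp
  11→17: 6 bp
  17→27: 10 bp
  27→31: 4 bp
  31→36: 5 bp
  36→43: 7 bp
  43→50: 7 bp
  50→57: 7 bp
  57→62: 5 bp
  62→70: 8 bp
  70→74: 4 bp
  74→78: 4 bp
  78→89: 11 bp
  89→97: 8 bp
  97→104: 7 bp
  104→114: 10 bp
  114→117: 3 bp
  117→130: 13 bp
  130→134: 4 bp
  134→143: 9 bp
  143→152: 9 bp
  152→161: 9 bp
  161→179: 18 bp
  179→191: 12 bp
  191→7 (wrap): 195-191+7 = 11 bp

[3,4,4,4,4,4,5,5,6,7,7,7,7,8,8,9,9,9,10,10,11,11,12,13,18]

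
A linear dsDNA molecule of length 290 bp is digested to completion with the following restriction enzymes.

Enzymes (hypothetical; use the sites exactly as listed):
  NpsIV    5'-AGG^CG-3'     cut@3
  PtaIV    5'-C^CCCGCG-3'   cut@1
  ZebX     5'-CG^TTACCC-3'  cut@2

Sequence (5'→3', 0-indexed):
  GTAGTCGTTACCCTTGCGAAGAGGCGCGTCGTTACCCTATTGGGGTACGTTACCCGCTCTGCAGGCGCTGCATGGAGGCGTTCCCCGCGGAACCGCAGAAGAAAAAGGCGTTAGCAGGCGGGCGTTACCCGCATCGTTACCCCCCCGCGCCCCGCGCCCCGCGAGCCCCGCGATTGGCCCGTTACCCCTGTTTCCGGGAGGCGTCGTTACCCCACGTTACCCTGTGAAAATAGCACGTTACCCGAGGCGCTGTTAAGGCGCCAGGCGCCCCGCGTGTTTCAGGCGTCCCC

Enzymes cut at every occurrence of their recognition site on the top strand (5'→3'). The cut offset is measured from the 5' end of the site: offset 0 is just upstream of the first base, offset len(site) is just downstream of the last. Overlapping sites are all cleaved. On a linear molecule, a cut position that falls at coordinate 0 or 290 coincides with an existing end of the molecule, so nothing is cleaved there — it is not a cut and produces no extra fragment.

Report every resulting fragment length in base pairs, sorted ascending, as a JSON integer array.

[3,5,5,6,7,7,7,7,7,7,7,9,10,10,10,11,12,13,15,15,16,17,18,20,21,25]

Site scan:
  NpsIV AGGCG/3: at [21, 62, 75, 105, 115, 198, 244, 255, 262, 280] ⇒ [24, 65, 78, 108, 118, 201, 247, 258, 265, 283]
  PtaIV CCCCGCG/1: at [82, 142, 149, 156, 165, 267] ⇒ [83, 143, 150, 157, 166, 268]
  ZebX CGTTACCC/2: at [5, 29, 47, 122, 134, 179, 204, 214, 235] ⇒ [7, 31, 49, 124, 136, 181, 206, 216, 237]

Pooled cuts: [7, 24, 31, 49, 65, 78, 83, 108, 118, 124, 136, 143, 150, 157, 166, 181, 201, 206, 216, 237, 247, 258, 265, 268, 283]

Fragment lengths:
  [0,7): 7 bp
  [7,24): 17 bp
  [24,31): 7 bp
  [31,49): 18 bp
  [49,65): 16 bp
  [65,78): 13 bp
  [78,83): 5 bp
  [83,108): 25 bp
  [108,118): 10 bp
  [118,124): 6 bp
  [124,136): 12 bp
  [136,143): 7 bp
  [143,150): 7 bp
  [150,157): 7 bp
  [157,166): 9 bp
  [166,181): 15 bp
  [181,201): 20 bp
  [201,206): 5 bp
  [206,216): 10 bp
  [216,237): 21 bp
  [237,247): 10 bp
  [247,258): 11 bp
  [258,265): 7 bp
  [265,268): 3 bp
  [268,283): 15 bp
  [283,290): 7 bp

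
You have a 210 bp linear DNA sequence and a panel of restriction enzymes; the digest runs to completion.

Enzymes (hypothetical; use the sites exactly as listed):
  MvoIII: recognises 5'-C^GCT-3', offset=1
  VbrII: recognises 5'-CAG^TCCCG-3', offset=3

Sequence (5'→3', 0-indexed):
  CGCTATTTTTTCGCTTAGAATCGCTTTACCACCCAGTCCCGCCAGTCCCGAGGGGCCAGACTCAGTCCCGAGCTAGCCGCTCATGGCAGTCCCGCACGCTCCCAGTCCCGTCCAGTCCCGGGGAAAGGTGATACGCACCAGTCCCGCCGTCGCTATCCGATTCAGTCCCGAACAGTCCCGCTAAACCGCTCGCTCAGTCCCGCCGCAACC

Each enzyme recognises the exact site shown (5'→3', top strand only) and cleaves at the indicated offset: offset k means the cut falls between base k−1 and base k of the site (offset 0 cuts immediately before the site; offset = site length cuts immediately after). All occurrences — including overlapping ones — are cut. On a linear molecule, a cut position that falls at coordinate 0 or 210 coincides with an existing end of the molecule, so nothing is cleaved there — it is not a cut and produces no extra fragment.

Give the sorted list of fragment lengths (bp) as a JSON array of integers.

[1,4,4,6,8,8,8,9,10,10,10,10,11,11,13,13,14,14,20,26]

Scan for sites:
  MvoIII (CGCT, off=1): starts [0, 11, 21, 77, 96, 150, 178, 186, 190] → cuts [1, 12, 22, 78, 97, 151, 179, 187, 191]
  VbrII (CAGTCCCG, off=3): starts [33, 42, 62, 86, 102, 112, 138, 162, 172, 194] → cuts [36, 45, 65, 89, 105, 115, 141, 165, 175, 197]

All cut coordinates (distinct, sorted): [1, 12, 22, 36, 45, 65, 78, 89, 97, 105, 115, 141, 151, 165, 175, 179, 187, 191, 197]

Fragment lengths:
  [0,1): 1 bp
  [1,12): 11 bp
  [12,22): 10 bp
  [22,36): 14 bp
  [36,45): 9 bp
  [45,65): 20 bp
  [65,78): 13 bp
  [78,89): 11 bp
  [89,97): 8 bp
  [97,105): 8 bp
  [105,115): 10 bp
  [115,141): 26 bp
  [141,151): 10 bp
  [151,165): 14 bp
  [165,175): 10 bp
  [175,179): 4 bp
  [179,187): 8 bp
  [187,191): 4 bp
  [191,197): 6 bp
  [197,210): 13 bp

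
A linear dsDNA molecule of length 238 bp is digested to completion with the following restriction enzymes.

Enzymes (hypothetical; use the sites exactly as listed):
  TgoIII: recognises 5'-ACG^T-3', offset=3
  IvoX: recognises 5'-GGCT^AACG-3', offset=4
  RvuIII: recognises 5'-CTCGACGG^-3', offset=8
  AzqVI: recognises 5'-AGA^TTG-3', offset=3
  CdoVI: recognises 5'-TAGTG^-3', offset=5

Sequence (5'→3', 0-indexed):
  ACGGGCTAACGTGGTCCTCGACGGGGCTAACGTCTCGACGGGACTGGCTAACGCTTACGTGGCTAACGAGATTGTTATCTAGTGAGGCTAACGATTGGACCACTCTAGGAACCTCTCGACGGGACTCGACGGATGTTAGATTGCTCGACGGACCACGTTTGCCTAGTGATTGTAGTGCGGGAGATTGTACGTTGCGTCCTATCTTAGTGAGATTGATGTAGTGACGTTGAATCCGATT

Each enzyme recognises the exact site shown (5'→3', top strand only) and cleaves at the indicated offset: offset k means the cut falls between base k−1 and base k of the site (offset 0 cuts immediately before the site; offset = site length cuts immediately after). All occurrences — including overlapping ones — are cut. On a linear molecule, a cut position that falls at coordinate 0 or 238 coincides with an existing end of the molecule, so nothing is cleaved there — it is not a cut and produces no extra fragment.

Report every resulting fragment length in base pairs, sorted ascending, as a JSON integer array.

Per-enzyme occurrences:
  TgoIII ACGT/3: at [8, 29, 56, 154, 188, 223] ⇒ [11, 32, 59, 157, 191, 226]
  IvoX GGCTAACG/4: at [3, 24, 45, 60, 85] ⇒ [7, 28, 49, 64, 89]
  RvuIII CTCGACGG/8: at [16, 33, 114, 124, 143] ⇒ [24, 41, 122, 132, 151]
  AzqVI AGATTG/3: at [68, 137, 181, 209] ⇒ [71, 140, 184, 212]
  CdoVI TAGTG/5: at [79, 163, 172, 204, 218] ⇒ [84, 168, 177, 209, 223]

Pooled cuts: [7, 11, 24, 28, 32, 41, 49, 59, 64, 71, 84, 89, 122, 132, 140, 151, 157, 168, 177, 184, 191, 209, 212, 223, 226]

Fragment lengths:
  [0,7): 7 bp
  [7,11): 4 bp
  [11,24): 13 bp
  [24,28): 4 bp
  [28,32): 4 bp
  [32,41): 9 bp
  [41,49): 8 bp
  [49,59): 10 bp
  [59,64): 5 bp
  [64,71): 7 bp
  [71,84): 13 bp
  [84,89): 5 bp
  [89,122): 33 bp
  [122,132): 10 bp
  [132,140): 8 bp
  [140,151): 11 bp
  [151,157): 6 bp
  [157,168): 11 bp
  [168,177): 9 bp
  [177,184): 7 bp
  [184,191): 7 bp
  [191,209): 18 bp
  [209,212): 3 bp
  [212,223): 11 bp
  [223,226): 3 bp
  [226,238): 12 bp

[3,3,4,4,4,5,5,6,7,7,7,7,8,8,9,9,10,10,11,11,11,12,13,13,18,33]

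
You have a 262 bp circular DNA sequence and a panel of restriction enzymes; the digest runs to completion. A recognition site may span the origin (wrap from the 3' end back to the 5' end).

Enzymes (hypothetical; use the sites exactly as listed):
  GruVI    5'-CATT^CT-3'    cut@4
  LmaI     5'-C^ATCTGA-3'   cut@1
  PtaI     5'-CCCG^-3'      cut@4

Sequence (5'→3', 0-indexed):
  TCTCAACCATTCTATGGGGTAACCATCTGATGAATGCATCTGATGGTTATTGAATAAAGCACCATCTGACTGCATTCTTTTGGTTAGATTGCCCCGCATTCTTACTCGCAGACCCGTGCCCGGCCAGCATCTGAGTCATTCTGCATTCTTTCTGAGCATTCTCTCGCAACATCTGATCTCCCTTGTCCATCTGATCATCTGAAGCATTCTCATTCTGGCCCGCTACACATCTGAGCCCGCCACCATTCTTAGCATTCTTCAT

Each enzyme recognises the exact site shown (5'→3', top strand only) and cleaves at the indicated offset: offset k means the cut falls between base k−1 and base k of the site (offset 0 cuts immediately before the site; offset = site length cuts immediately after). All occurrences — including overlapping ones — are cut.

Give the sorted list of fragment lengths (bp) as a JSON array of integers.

Site scan:
  GruVI (CATTCT, off=4): starts [7, 72, 96, 136, 143, 156, 204, 210, 243, 252, 259] → cuts [1, 11, 76, 100, 140, 147, 160, 208, 214, 247, 256]
  LmaI (CATCTGA, off=1): starts [23, 36, 62, 127, 169, 187, 195, 227] → cuts [24, 37, 63, 128, 170, 188, 196, 228]
  PtaI (CCCG, off=4): starts [92, 112, 118, 218, 235] → cuts [96, 116, 122, 222, 239]

Pooled cuts: [1, 11, 24, 37, 63, 76, 96, 100, 116, 122, 128, 140, 147, 160, 170, 188, 196, 208, 214, 222, 228, 239, 247, 256]

Fragments:
  1→11: 10 bp
  11→24: 13 bp
  24→37: 13 bp
  37→63: 26 bp
  63→76: 13 bp
  76→96: 20 bp
  96→100: 4 bp
  100→116: 16 bp
  116→122: 6 bp
  122→128: 6 bp
  128→140: 12 bp
  140→147: 7 bp
  147→160: 13 bp
  160→170: 10 bp
  170→188: 18 bp
  188→196: 8 bp
  196→208: 12 bp
  208→214: 6 bp
  214→222: 8 bp
  222→228: 6 bp
  228→239: 11 bp
  239→247: 8 bp
  247→256: 9 bp
  256→1 (wrap): 262-256+1 = 7 bp

[4,6,6,6,6,7,7,8,8,8,9,10,10,11,12,12,13,13,13,13,16,18,20,26]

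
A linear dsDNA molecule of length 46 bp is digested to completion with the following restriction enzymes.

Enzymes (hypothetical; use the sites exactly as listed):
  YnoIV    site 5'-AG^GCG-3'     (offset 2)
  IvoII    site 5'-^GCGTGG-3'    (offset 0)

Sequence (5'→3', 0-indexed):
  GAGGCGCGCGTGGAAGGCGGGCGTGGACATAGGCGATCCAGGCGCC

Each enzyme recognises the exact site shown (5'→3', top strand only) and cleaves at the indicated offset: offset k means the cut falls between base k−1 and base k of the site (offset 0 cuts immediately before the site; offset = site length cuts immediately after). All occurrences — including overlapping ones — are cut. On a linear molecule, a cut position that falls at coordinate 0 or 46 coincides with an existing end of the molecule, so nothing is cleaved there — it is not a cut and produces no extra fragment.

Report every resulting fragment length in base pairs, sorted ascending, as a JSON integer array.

[3,4,4,5,9,9,12]

Per-enzyme occurrences:
  YnoIV AGGCG/2: at [1, 14, 30, 39] ⇒ [3, 16, 32, 41]
  IvoII GCGTGG/0: at [7, 20] ⇒ [7, 20]

Pooled cuts: [3, 7, 16, 20, 32, 41]

Fragments:
  [0,3): 3 bp
  [3,7): 4 bp
  [7,16): 9 bp
  [16,20): 4 bp
  [20,32): 12 bp
  [32,41): 9 bp
  [41,46): 5 bp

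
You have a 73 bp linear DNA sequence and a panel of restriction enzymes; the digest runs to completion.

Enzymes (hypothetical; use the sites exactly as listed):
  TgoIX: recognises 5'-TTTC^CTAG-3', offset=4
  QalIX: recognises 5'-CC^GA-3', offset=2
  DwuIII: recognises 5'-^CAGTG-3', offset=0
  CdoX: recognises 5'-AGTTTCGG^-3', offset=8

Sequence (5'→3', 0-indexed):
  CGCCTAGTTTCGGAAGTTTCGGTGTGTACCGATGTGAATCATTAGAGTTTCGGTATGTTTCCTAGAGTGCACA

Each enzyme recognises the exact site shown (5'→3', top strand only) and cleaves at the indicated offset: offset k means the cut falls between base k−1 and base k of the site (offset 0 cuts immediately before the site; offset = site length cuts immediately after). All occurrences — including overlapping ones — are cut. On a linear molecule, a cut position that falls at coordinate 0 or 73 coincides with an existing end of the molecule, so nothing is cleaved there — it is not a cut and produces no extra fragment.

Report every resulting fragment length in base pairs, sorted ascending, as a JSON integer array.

[8,8,9,12,13,23]

Site scan:
  TgoIX (TTTCCTAG, off=4): starts [57] → cuts [61]
  QalIX (CCGA, off=2): starts [28] → cuts [30]
  DwuIII (CAGTG, off=0): no sites
  CdoX (AGTTTCGG, off=8): starts [5, 14, 45] → cuts [13, 22, 53]

Pooled cuts: [13, 22, 30, 53, 61]

Fragments:
  [0,13): 13 bp
  [13,22): 9 bp
  [22,30): 8 bp
  [30,53): 23 bp
  [53,61): 8 bp
  [61,73): 12 bp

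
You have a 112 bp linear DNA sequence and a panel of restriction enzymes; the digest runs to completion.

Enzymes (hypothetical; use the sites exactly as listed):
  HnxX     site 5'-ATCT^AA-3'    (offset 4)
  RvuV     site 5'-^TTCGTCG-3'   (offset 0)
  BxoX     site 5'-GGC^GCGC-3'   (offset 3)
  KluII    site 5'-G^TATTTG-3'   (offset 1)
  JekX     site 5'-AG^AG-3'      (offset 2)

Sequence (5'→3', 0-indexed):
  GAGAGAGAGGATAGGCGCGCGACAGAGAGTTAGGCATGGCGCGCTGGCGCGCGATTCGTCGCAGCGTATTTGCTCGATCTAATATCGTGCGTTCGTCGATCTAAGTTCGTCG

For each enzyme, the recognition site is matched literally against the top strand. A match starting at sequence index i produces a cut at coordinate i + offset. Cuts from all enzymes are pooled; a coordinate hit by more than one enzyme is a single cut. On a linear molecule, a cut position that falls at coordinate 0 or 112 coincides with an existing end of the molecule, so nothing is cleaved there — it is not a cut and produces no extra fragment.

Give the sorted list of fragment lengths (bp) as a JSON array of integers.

[2,2,2,3,3,6,7,8,9,9,11,11,12,13,14]

Scan for sites:
  HnxX ATCTAA/4: at [76, 98] ⇒ [80, 102]
  RvuV TTCGTCG/0: at [54, 91, 105] ⇒ [54, 91, 105]
  BxoX GGCGCGC/3: at [13, 37, 45] ⇒ [16, 40, 48]
  KluII GTATTTG/1: at [65] ⇒ [66]
  JekX AGAG/2: at [1, 3, 5, 23, 25] ⇒ [3, 5, 7, 25, 27]

All cut coordinates (distinct, sorted): [3, 5, 7, 16, 25, 27, 40, 48, 54, 66, 80, 91, 102, 105]

Fragments:
  [0,3): 3 bp
  [3,5): 2 bp
  [5,7): 2 bp
  [7,16): 9 bp
  [16,25): 9 bp
  [25,27): 2 bp
  [27,40): 13 bp
  [40,48): 8 bp
  [48,54): 6 bp
  [54,66): 12 bp
  [66,80): 14 bp
  [80,91): 11 bp
  [91,102): 11 bp
  [102,105): 3 bp
  [105,112): 7 bp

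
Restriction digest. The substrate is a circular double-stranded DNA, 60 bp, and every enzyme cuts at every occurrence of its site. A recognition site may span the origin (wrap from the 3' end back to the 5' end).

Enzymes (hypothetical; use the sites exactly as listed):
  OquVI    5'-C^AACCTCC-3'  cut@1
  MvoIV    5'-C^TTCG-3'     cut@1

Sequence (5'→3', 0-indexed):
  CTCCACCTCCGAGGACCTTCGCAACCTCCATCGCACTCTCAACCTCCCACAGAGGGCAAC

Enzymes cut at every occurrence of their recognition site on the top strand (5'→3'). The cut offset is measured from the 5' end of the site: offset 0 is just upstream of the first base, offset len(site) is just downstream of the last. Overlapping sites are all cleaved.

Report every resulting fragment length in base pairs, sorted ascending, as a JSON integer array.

[5,17,18,20]

Site scan:
  OquVI (CAACCTCC, off=1): starts [21, 39, 56] → cuts [22, 40, 57]
  MvoIV (CTTCG, off=1): starts [16] → cuts [17]

Pooled cuts: [17, 22, 40, 57]

Fragments:
  17→22: 5 bp
  22→40: 18 bp
  40→57: 17 bp
  57→17 (wrap): 60-57+17 = 20 bp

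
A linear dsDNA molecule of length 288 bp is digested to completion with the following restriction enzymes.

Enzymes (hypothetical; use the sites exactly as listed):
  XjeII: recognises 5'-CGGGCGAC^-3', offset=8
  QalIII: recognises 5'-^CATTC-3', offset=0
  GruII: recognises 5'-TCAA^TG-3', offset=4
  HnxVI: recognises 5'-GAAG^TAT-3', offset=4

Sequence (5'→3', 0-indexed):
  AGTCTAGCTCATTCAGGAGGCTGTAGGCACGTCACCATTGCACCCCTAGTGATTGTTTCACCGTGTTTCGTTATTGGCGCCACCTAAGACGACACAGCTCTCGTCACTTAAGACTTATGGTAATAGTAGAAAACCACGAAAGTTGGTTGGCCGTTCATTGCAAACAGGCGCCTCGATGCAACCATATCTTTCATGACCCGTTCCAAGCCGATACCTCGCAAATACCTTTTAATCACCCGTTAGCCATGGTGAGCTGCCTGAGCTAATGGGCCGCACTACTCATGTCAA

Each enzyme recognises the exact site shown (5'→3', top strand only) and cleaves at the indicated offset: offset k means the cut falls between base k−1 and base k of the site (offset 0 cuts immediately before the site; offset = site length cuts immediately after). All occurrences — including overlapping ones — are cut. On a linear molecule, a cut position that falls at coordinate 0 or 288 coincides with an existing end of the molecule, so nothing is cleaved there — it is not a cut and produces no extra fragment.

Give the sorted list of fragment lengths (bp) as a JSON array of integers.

[9,279]

Per-enzyme occurrences:
  XjeII (CGGGCGAC, off=8): no sites
  QalIII (CATTC, off=0): starts [9] → cuts [9]
  GruII (TCAATG, off=4): no sites
  HnxVI (GAAGTAT, off=4): no sites

Pooled cuts: [9]

Fragment lengths:
  [0,9): 9 bp
  [9,288): 279 bp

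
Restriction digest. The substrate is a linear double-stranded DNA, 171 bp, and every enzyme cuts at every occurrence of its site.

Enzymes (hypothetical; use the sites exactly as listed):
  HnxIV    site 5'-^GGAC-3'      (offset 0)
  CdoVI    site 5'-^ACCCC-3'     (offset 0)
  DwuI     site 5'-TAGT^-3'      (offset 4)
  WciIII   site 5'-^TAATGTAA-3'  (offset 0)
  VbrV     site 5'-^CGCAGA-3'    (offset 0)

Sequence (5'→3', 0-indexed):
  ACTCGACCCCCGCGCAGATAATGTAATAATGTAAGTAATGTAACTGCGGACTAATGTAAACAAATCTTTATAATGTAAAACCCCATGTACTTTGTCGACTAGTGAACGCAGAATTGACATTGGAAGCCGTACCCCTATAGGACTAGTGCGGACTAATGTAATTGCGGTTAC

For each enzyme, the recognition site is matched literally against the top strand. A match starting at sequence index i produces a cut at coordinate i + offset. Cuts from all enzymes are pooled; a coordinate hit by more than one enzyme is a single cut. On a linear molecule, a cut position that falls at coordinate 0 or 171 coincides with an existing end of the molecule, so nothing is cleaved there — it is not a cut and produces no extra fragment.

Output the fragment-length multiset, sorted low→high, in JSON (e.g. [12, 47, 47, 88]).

Site scan:
  HnxIV GGAC/0: at [47, 139, 149] ⇒ [47, 139, 149]
  CdoVI ACCCC/0: at [5, 79, 130] ⇒ [5, 79, 130]
  DwuI TAGT/4: at [99, 143] ⇒ [103, 147]
  WciIII TAATGTAA/0: at [18, 26, 35, 51, 70, 153] ⇒ [18, 26, 35, 51, 70, 153]
  VbrV CGCAGA/0: at [12, 106] ⇒ [12, 106]

Pooled cuts: [5, 12, 18, 26, 35, 47, 51, 70, 79, 103, 106, 130, 139, 147, 149, 153]

Fragment lengths:
  [0,5): 5 bp
  [5,12): 7 bp
  [12,18): 6 bp
  [18,26): 8 bp
  [26,35): 9 bp
  [35,47): 12 bp
  [47,51): 4 bp
  [51,70): 19 bp
  [70,79): 9 bp
  [79,103): 24 bp
  [103,106): 3 bp
  [106,130): 24 bp
  [130,139): 9 bp
  [139,147): 8 bp
  [147,149): 2 bp
  [149,153): 4 bp
  [153,171): 18 bp

[2,3,4,4,5,6,7,8,8,9,9,9,12,18,19,24,24]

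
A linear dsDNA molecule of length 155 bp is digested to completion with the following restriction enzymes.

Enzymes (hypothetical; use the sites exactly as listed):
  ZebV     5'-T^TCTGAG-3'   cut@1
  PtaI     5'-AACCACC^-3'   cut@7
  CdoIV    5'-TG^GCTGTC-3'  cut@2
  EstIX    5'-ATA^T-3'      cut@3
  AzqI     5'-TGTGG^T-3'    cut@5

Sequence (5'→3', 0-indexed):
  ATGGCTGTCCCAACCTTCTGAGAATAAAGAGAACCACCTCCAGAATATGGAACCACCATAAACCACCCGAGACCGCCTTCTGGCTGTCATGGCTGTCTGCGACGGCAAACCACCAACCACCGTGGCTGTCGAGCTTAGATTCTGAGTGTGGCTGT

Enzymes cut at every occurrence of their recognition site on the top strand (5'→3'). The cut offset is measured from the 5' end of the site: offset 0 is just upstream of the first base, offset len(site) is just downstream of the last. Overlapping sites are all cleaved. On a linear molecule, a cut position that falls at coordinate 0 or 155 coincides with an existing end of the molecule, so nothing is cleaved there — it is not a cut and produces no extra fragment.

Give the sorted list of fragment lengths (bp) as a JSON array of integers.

Scan for sites:
  ZebV TTCTGAG/1: at [15, 139] ⇒ [16, 140]
  PtaI AACCACC/7: at [31, 50, 60, 107, 114] ⇒ [38, 57, 67, 114, 121]
  CdoIV TGGCTGTC/2: at [1, 80, 89, 122] ⇒ [3, 82, 91, 124]
  EstIX ATAT/3: at [44] ⇒ [47]
  AzqI (TGTGGT, off=5): no sites

All cut coordinates (distinct, sorted): [3, 16, 38, 47, 57, 67, 82, 91, 114, 121, 124, 140]

Fragments:
  [0,3): 3 bp
  [3,16): 13 bp
  [16,38): 22 bp
  [38,47): 9 bp
  [47,57): 10 bp
  [57,67): 10 bp
  [67,82): 15 bp
  [82,91): 9 bp
  [91,114): 23 bp
  [114,121): 7 bp
  [121,124): 3 bp
  [124,140): 16 bp
  [140,155): 15 bp

[3,3,7,9,9,10,10,13,15,15,16,22,23]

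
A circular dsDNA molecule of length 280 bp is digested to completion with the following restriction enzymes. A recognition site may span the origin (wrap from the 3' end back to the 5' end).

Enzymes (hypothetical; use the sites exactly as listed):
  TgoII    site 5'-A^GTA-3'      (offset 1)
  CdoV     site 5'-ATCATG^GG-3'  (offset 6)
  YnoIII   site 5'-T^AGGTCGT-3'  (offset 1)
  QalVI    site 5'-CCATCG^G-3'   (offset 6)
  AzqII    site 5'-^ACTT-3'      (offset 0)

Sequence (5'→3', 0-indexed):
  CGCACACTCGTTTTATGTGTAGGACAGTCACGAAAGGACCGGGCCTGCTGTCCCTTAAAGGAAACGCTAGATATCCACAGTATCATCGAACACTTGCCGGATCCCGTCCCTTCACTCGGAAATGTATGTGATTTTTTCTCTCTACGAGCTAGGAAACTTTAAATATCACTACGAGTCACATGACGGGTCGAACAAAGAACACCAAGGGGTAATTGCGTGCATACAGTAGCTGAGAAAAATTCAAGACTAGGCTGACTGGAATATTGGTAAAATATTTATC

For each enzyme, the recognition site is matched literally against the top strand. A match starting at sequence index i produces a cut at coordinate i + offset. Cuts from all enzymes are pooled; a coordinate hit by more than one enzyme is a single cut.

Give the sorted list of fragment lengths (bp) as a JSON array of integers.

Per-enzyme occurrences:
  TgoII (AGTA, off=1): starts [78, 224] → cuts [79, 225]
  CdoV (ATCATGGG, off=6): no sites
  YnoIII (TAGGTCGT, off=1): no sites
  QalVI (CCATCGG, off=6): no sites
  AzqII (ACTT, off=0): starts [91, 155] → cuts [91, 155]

Pooled cuts: [79, 91, 155, 225]

Fragment lengths:
  79→91: 12 bp
  91→155: 64 bp
  155→225: 70 bp
  225→79 (wrap): 280-225+79 = 134 bp

[12,64,70,134]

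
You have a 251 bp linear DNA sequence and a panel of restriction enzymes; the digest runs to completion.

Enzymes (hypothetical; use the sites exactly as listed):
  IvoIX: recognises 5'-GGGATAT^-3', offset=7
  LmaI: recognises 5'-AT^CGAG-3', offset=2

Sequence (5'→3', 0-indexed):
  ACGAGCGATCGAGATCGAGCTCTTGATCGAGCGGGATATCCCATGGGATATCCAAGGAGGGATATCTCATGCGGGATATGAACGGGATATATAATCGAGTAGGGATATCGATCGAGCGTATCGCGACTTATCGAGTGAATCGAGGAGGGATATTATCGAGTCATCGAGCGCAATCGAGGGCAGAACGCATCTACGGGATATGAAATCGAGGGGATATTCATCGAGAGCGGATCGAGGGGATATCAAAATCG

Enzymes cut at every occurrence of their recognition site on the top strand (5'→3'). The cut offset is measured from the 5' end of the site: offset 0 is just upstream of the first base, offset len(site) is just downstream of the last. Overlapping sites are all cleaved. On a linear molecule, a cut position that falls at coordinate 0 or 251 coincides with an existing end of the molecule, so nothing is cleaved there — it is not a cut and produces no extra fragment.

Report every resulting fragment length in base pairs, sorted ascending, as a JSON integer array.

[3,4,4,5,5,6,8,8,9,9,10,11,11,11,11,12,12,12,13,13,14,14,19,27]

Scan for sites:
  IvoIX GGGATAT/7: at [32, 44, 58, 72, 83, 101, 146, 194, 210, 236] ⇒ [39, 51, 65, 79, 90, 108, 153, 201, 217, 243]
  LmaI ATCGAG/2: at [7, 13, 25, 93, 110, 129, 138, 154, 162, 172, 204, 219, 230] ⇒ [9, 15, 27, 95, 112, 131, 140, 156, 164, 174, 206, 221, 232]

Pooled cuts: [9, 15, 27, 39, 51, 65, 79, 90, 95, 108, 112, 131, 140, 153, 156, 164, 174, 201, 206, 217, 221, 232, 243]

Fragment lengths:
  [0,9): 9 bp
  [9,15): 6 bp
  [15,27): 12 bp
  [27,39): 12 bp
  [39,51): 12 bp
  [51,65): 14 bp
  [65,79): 14 bp
  [79,90): 11 bp
  [90,95): 5 bp
  [95,108): 13 bp
  [108,112): 4 bp
  [112,131): 19 bp
  [131,140): 9 bp
  [140,153): 13 bp
  [153,156): 3 bp
  [156,164): 8 bp
  [164,174): 10 bp
  [174,201): 27 bp
  [201,206): 5 bp
  [206,217): 11 bp
  [217,221): 4 bp
  [221,232): 11 bp
  [232,243): 11 bp
  [243,251): 8 bp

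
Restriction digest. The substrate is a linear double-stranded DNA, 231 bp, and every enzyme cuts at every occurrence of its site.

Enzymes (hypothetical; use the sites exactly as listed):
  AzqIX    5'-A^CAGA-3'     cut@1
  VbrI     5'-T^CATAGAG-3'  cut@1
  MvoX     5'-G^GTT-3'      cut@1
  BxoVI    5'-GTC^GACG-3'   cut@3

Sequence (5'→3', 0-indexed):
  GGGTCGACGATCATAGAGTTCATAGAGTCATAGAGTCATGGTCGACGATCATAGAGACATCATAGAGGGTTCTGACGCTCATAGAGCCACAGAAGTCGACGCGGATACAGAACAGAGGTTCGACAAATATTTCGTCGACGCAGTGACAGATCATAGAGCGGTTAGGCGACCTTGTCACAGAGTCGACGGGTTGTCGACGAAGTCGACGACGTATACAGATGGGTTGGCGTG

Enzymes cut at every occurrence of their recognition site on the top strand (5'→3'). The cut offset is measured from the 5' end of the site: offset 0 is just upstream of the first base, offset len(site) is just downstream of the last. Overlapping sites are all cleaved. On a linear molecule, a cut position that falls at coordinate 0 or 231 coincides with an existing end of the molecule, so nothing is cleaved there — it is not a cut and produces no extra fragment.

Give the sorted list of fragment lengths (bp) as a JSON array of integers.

Site scan:
  AzqIX (ACAGA, off=1): starts [88, 106, 111, 145, 176, 214] → cuts [89, 107, 112, 146, 177, 215]
  VbrI (TCATAGAG, off=1): starts [10, 19, 27, 48, 59, 78, 150] → cuts [11, 20, 28, 49, 60, 79, 151]
  MvoX (GGTT, off=1): starts [67, 116, 159, 188, 221] → cuts [68, 117, 160, 189, 222]
  BxoVI (GTCGACG, off=3): starts [2, 40, 94, 133, 181, 192, 201] → cuts [5, 43, 97, 136, 184, 195, 204]

All cut coordinates (distinct, sorted): [5, 11, 20, 28, 43, 49, 60, 68, 79, 89, 97, 107, 112, 117, 136, 146, 151, 160, 177, 184, 189, 195, 204, 215, 222]

Fragments:
  [0,5): 5 bp
  [5,11): 6 bp
  [11,20): 9 bp
  [20,28): 8 bp
  [28,43): 15 bp
  [43,49): 6 bp
  [49,60): 11 bp
  [60,68): 8 bp
  [68,79): 11 bp
  [79,89): 10 bp
  [89,97): 8 bp
  [97,107): 10 bp
  [107,112): 5 bp
  [112,117): 5 bp
  [117,136): 19 bp
  [136,146): 10 bp
  [146,151): 5 bp
  [151,160): 9 bp
  [160,177): 17 bp
  [177,184): 7 bp
  [184,189): 5 bp
  [189,195): 6 bp
  [195,204): 9 bp
  [204,215): 11 bp
  [215,222): 7 bp
  [222,231): 9 bp

[5,5,5,5,5,6,6,6,7,7,8,8,8,9,9,9,9,10,10,10,11,11,11,15,17,19]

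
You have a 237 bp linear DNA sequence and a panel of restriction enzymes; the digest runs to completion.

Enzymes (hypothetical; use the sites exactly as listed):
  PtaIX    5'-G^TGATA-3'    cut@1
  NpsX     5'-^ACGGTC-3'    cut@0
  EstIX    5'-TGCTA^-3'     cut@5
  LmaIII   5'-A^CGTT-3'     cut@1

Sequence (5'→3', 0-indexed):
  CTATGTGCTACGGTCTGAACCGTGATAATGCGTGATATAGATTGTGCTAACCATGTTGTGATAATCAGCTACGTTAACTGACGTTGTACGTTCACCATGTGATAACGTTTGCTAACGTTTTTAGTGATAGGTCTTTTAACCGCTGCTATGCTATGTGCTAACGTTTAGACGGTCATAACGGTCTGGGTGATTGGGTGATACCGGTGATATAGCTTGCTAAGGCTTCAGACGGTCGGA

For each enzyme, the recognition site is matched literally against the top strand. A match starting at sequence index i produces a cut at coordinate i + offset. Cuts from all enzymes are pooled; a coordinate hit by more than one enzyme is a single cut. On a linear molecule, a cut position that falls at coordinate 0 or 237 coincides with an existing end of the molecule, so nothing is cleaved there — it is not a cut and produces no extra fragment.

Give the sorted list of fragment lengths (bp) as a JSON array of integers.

[1,1,1,5,6,7,7,7,9,9,9,9,9,9,9,9,10,10,11,12,13,15,17,18,24]

Site scan:
  PtaIX GTGATA/1: at [21, 31, 57, 98, 123, 194, 203] ⇒ [22, 32, 58, 99, 124, 195, 204]
  NpsX ACGGTC/0: at [9, 168, 177, 228] ⇒ [9, 168, 177, 228]
  EstIX TGCTA/5: at [5, 44, 109, 143, 148, 155, 214] ⇒ [10, 49, 114, 148, 153, 160, 219]
  LmaIII ACGTT/1: at [70, 80, 87, 104, 114, 160] ⇒ [71, 81, 88, 105, 115, 161]

Pooled cuts: [9, 10, 22, 32, 49, 58, 71, 81, 88, 99, 105, 114, 115, 124, 148, 153, 160, 161, 168, 177, 195, 204, 219, 228]

Fragment lengths:
  [0,9): 9 bp
  [9,10): 1 bp
  [10,22): 12 bp
  [22,32): 10 bp
  [32,49): 17 bp
  [49,58): 9 bp
  [58,71): 13 bp
  [71,81): 10 bp
  [81,88): 7 bp
  [88,99): 11 bp
  [99,105): 6 bp
  [105,114): 9 bp
  [114,115): 1 bp
  [115,124): 9 bp
  [124,148): 24 bp
  [148,153): 5 bp
  [153,160): 7 bp
  [160,161): 1 bp
  [161,168): 7 bp
  [168,177): 9 bp
  [177,195): 18 bp
  [195,204): 9 bp
  [204,219): 15 bp
  [219,228): 9 bp
  [228,237): 9 bp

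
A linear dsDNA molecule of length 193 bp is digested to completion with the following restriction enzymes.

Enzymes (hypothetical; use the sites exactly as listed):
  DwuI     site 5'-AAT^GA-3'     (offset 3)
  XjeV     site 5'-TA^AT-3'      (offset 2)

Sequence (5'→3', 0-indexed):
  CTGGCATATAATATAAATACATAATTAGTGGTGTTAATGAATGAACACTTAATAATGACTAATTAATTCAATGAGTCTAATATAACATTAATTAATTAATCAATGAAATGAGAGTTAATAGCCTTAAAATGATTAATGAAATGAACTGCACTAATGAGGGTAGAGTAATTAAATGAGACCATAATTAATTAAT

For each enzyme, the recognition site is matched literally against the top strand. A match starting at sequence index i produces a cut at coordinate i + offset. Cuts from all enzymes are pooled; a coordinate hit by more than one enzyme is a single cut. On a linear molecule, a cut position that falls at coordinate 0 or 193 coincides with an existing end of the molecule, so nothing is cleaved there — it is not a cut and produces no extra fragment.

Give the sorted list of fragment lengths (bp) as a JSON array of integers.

[2,2,2,2,2,3,4,4,4,4,4,4,5,5,5,5,6,7,7,7,8,9,9,10,11,11,12,13,13,13]

Per-enzyme occurrences:
  DwuI AATGA/3: at [35, 39, 53, 69, 101, 106, 127, 134, 139, 152, 171] ⇒ [38, 42, 56, 72, 104, 109, 130, 137, 142, 155, 174]
  XjeV TAAT/2: at [8, 21, 34, 49, 52, 59, 63, 77, 88, 92, 96, 115, 133, 151, 165, 181, 185, 189] ⇒ [10, 23, 36, 51, 54, 61, 65, 79, 90, 94, 98, 117, 135, 153, 167, 183, 187, 191]

All cut coordinates (distinct, sorted): [10, 23, 36, 38, 42, 51, 54, 56, 61, 65, 72, 79, 90, 94, 98, 104, 109, 117, 130, 135, 137, 142, 153, 155, 167, 174, 183, 187, 191]

Fragment lengths:
  [0,10): 10 bp
  [10,23): 13 bp
  [23,36): 13 bp
  [36,38): 2 bp
  [38,42): 4 bp
  [42,51): 9 bp
  [51,54): 3 bp
  [54,56): 2 bp
  [56,61): 5 bp
  [61,65): 4 bp
  [65,72): 7 bp
  [72,79): 7 bp
  [79,90): 11 bp
  [90,94): 4 bp
  [94,98): 4 bp
  [98,104): 6 bp
  [104,109): 5 bp
  [109,117): 8 bp
  [117,130): 13 bp
  [130,135): 5 bp
  [135,137): 2 bp
  [137,142): 5 bp
  [142,153): 11 bp
  [153,155): 2 bp
  [155,167): 12 bp
  [167,174): 7 bp
  [174,183): 9 bp
  [183,187): 4 bp
  [187,191): 4 bp
  [191,193): 2 bp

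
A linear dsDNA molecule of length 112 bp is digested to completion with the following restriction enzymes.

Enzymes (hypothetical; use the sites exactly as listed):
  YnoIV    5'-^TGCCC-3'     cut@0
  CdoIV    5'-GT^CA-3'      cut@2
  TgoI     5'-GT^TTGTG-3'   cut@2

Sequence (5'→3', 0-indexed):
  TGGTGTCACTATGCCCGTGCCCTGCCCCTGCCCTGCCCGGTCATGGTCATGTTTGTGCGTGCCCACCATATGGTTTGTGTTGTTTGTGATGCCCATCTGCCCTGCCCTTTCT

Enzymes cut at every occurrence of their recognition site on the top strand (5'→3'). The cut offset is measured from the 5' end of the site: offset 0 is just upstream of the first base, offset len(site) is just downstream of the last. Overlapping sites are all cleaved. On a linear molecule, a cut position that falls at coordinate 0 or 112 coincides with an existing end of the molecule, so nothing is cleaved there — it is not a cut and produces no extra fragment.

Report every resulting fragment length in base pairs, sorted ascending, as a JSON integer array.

[5,5,5,5,5,6,6,6,6,6,7,8,8,9,10,15]

Per-enzyme occurrences:
  YnoIV TGCCC/0: at [11, 17, 22, 28, 33, 59, 89, 97, 102] ⇒ [11, 17, 22, 28, 33, 59, 89, 97, 102]
  CdoIV GTCA/2: at [4, 39, 45] ⇒ [6, 41, 47]
  TgoI GTTTGTG/2: at [50, 72, 81] ⇒ [52, 74, 83]

Pooled cuts: [6, 11, 17, 22, 28, 33, 41, 47, 52, 59, 74, 83, 89, 97, 102]

Fragment lengths:
  [0,6): 6 bp
  [6,11): 5 bp
  [11,17): 6 bp
  [17,22): 5 bp
  [22,28): 6 bp
  [28,33): 5 bp
  [33,41): 8 bp
  [41,47): 6 bp
  [47,52): 5 bp
  [52,59): 7 bp
  [59,74): 15 bp
  [74,83): 9 bp
  [83,89): 6 bp
  [89,97): 8 bp
  [97,102): 5 bp
  [102,112): 10 bp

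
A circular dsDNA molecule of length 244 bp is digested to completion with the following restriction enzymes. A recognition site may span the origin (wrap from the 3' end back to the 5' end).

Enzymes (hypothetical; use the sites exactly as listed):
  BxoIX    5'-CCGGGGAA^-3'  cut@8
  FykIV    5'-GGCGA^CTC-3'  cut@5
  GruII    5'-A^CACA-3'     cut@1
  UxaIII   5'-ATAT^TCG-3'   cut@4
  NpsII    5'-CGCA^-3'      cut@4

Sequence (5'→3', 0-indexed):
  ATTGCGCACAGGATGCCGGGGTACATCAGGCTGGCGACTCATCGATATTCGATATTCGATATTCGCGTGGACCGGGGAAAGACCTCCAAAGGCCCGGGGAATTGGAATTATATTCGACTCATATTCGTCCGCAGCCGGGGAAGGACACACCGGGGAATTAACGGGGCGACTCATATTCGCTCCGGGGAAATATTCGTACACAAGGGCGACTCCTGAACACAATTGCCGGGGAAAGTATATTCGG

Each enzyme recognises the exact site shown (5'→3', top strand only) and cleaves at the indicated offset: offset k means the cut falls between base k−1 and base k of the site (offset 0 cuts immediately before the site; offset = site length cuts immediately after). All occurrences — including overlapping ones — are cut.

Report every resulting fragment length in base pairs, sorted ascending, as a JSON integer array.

[3,4,5,7,7,7,7,8,9,9,11,11,11,12,12,12,12,13,16,17,22,29]

Site scan:
  BxoIX CCGGGGAA/8: at [71, 93, 134, 149, 181, 225] ⇒ [79, 101, 142, 157, 189, 233]
  FykIV GGCGACTC/5: at [32, 164, 204] ⇒ [37, 169, 209]
  GruII ACACA/1: at [144, 197, 216] ⇒ [145, 198, 217]
  UxaIII ATATTCG/4: at [44, 51, 58, 109, 120, 172, 189, 236] ⇒ [48, 55, 62, 113, 124, 176, 193, 240]
  NpsII CGCA/4: at [4, 129] ⇒ [8, 133]

Pooled cuts: [8, 37, 48, 55, 62, 79, 101, 113, 124, 133, 142, 145, 157, 169, 176, 189, 193, 198, 209, 217, 233, 240]

Fragments:
  8→37: 29 bp
  37→48: 11 bp
  48→55: 7 bp
  55→62: 7 bp
  62→79: 17 bp
  79→101: 22 bp
  101→113: 12 bp
  113→124: 11 bp
  124→133: 9 bp
  133→142: 9 bp
  142→145: 3 bp
  145→157: 12 bp
  157→169: 12 bp
  169→176: 7 bp
  176→189: 13 bp
  189→193: 4 bp
  193→198: 5 bp
  198→209: 11 bp
  209→217: 8 bp
  217→233: 16 bp
  233→240: 7 bp
  240→8 (wrap): 244-240+8 = 12 bp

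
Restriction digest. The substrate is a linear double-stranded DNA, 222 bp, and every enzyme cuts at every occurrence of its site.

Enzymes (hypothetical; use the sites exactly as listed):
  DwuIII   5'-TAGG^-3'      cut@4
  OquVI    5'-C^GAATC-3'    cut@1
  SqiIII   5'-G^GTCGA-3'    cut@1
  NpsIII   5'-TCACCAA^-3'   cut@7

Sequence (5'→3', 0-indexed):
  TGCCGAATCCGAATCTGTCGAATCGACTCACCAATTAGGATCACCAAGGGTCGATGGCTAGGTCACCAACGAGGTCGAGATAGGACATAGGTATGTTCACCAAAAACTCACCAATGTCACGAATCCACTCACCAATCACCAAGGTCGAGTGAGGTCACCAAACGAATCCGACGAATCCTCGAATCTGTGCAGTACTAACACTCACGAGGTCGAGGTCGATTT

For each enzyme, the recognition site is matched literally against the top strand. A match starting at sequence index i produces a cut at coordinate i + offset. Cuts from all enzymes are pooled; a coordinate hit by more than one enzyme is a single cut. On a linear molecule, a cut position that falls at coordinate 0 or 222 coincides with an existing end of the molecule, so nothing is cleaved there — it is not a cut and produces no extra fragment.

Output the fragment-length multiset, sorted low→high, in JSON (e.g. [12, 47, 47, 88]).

Per-enzyme occurrences:
  DwuIII (TAGG, off=4): starts [35, 58, 80, 87] → cuts [39, 62, 84, 91]
  OquVI (CGAATC, off=1): starts [3, 9, 18, 119, 162, 171, 179] → cuts [4, 10, 19, 120, 163, 172, 180]
  SqiIII (GGTCGA, off=1): starts [48, 72, 142, 207, 213] → cuts [49, 73, 143, 208, 214]
  NpsIII (TCACCAA, off=7): starts [27, 40, 62, 96, 107, 128, 135, 154] → cuts [34, 47, 69, 103, 114, 135, 142, 161]

All cut coordinates (distinct, sorted): [4, 10, 19, 34, 39, 47, 49, 62, 69, 73, 84, 91, 103, 114, 120, 135, 142, 143, 161, 163, 172, 180, 208, 214]

Fragments:
  [0,4): 4 bp
  [4,10): 6 bp
  [10,19): 9 bp
  [19,34): 15 bp
  [34,39): 5 bp
  [39,47): 8 bp
  [47,49): 2 bp
  [49,62): 13 bp
  [62,69): 7 bp
  [69,73): 4 bp
  [73,84): 11 bp
  [84,91): 7 bp
  [91,103): 12 bp
  [103,114): 11 bp
  [114,120): 6 bp
  [120,135): 15 bp
  [135,142): 7 bp
  [142,143): 1 bp
  [143,161): 18 bp
  [161,163): 2 bp
  [163,172): 9 bp
  [172,180): 8 bp
  [180,208): 28 bp
  [208,214): 6 bp
  [214,222): 8 bp

[1,2,2,4,4,5,6,6,6,7,7,7,8,8,8,9,9,11,11,12,13,15,15,18,28]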